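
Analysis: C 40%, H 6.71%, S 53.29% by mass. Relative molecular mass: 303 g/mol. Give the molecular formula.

Assume 100 g: 40 g C, 6.71 g H, 53.29 g S.
n(C) = 40/12.01 = 3.331, n(H) = 6.71/1.008 = 6.657, n(S) = 53.29/32.07 = 1.662
Ratios (÷ 1.662): C 2.004, H 4.006, S 1.000
→ C2H4S
Empirical-formula mass = 60.12 g/mol
n = 303 / 60.12 = 5.04 ≈ 5
Molecular formula = (C2H4S)×5 = C10H20S5

C10H20S5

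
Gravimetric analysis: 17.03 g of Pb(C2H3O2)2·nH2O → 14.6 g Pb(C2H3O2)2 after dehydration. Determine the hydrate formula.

Pb(C2H3O2)2·3H2O

Mass of water lost = 17.03 − 14.6 = 2.43 g → 2.43 / 18.02 = 0.1349 mol H2O
Molar mass of Pb(C2H3O2)2 = 325.29 g/mol → mol Pb(C2H3O2)2 = 14.6 / 325.29 = 0.04488
n = 0.1349 / 0.04488 = 3.00 ≈ 3 → Pb(C2H3O2)2·3H2O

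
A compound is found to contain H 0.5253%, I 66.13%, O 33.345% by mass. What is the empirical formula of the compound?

Assume 100 g: 0.5253 g H, 66.13 g I, 33.345 g O.
Moles — H: 0.5253 / 1.008 = 0.5211 mol; I: 66.13 / 126.90 = 0.5211 mol; O: 33.345 / 16.00 = 2.084 mol
Ratios (÷ 0.5211): H 1.000, I 1.000, O 3.999
Ratio ≈ 1:1:4, so the empirical formula is HIO4

HIO4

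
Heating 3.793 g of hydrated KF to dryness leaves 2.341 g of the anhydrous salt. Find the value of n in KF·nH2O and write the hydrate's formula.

KF·2H2O

Mass of water lost = 3.793 − 2.341 = 1.452 g → 1.452 / 18.02 = 0.08058 mol H2O
Molar mass of KF = 58.10 g/mol → mol KF = 2.341 / 58.10 = 0.04029
n = 0.08058 / 0.04029 = 2.00 ≈ 2 → KF·2H2O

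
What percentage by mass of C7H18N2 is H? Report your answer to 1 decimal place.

13.9%

Molar mass = 7(12.01) + 18(1.008) + 2(14.01) = 130.234 g/mol
Mass of H per mole = 18 × 1.008 = 18.144 g
% H = 18.144 / 130.234 × 100 = 13.9%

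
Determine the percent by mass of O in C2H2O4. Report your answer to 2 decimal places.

Molar mass = 2(12.01) + 2(1.008) + 4(16.00) = 90.036 g/mol
Mass of O per mole = 4 × 16.00 = 64.000 g
% O = 64.000 / 90.036 × 100 = 71.08%

71.08%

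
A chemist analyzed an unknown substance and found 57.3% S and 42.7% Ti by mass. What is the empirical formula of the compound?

S2Ti

Assume 100 g: 57.3 g S, 42.7 g Ti.
n(S) = 57.3/32.07 = 1.787, n(Ti) = 42.7/47.87 = 0.892
Smallest is Ti at 0.892 mol; normalising gives S 2.003, Ti 1.000
Ratio ≈ 2:1, so the empirical formula is S2Ti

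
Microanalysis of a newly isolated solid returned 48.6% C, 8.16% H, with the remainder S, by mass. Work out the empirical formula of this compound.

Assume 100 g: 48.6 g C, 8.16 g H, 43.24 g S.
n(C) = 48.6/12.01 = 4.047, n(H) = 8.16/1.008 = 8.095, n(S) = 43.24/32.07 = 1.348
Smallest is S at 1.348 mol; normalising gives C 3.001, H 6.004, S 1.000
≈ 3:6:1 → C3H6S

C3H6S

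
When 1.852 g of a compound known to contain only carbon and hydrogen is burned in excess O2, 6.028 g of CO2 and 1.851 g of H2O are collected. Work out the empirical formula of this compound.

C2H3

mol C = 6.028 / 44.01 = 0.1370; mass C = 0.1370 × 12.01 = 1.645 g
mol H = 2 × (1.851 / 18.02) = 0.2054; mass H = 0.2054 × 1.008 = 0.2071 g
Ratios (÷ 0.137): C 1.000, H 1.500
Scaling by 2: C 2.00, H 3.00 → C2H3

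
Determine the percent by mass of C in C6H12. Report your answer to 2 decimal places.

Molar mass = 6(12.01) + 12(1.008) = 84.156 g/mol
Mass of C per mole = 6 × 12.01 = 72.060 g
% C = 72.060 / 84.156 × 100 = 85.63%

85.63%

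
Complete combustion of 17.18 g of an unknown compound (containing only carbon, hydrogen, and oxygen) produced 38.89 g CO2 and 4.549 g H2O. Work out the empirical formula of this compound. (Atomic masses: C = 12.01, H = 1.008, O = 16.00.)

C7H4O3

mol C = 38.89 / 44.01 = 0.8837; mass C = 0.8837 × 12.01 = 10.61 g
mol H = 2 × (4.549 / 18.02) = 0.5049; mass H = 0.5049 × 1.008 = 0.5089 g
mass O = 17.18 − (11.12) = 6.058 g → mol O = 0.3786
Ratios (÷ 0.3786): C 2.334, H 1.333, O 1.000
Scaling by 3: C 7.00, H 4.00, O 3.00 → C7H4O3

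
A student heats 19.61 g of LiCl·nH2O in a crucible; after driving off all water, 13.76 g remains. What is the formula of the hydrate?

LiCl·H2O

Mass of water lost = 19.61 − 13.76 = 5.85 g → 5.85 / 18.02 = 0.3246 mol H2O
Molar mass of LiCl = 42.39 g/mol → mol LiCl = 13.76 / 42.39 = 0.3246
n = 0.3246 / 0.3246 = 1.00 ≈ 1 → LiCl·H2O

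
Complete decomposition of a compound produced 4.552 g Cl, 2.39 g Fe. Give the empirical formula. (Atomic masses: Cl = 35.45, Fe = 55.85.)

Cl3Fe

Moles — Cl: 4.552 / 35.45 = 0.1284 mol; Fe: 2.39 / 55.85 = 0.04279 mol
Ratios (÷ 0.04279): Cl 3.001, Fe 1.000
≈ 3:1 → Cl3Fe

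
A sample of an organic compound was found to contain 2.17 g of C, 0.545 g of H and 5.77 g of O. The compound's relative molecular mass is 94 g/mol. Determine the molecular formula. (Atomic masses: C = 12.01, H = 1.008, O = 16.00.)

C: 2.17 g ÷ 12.01 g/mol = 0.1807 mol
H: 0.545 g ÷ 1.008 g/mol = 0.5407 mol
O: 5.77 g ÷ 16.00 g/mol = 0.3606 mol
Divide by the smallest (0.1807 mol C): C 1.000, H 2.992, O 1.996
≈ 1:3:2 → CH3O2
Empirical-formula mass = 47.03 g/mol
n = 94 / 47.03 = 2.00 ≈ 2
Molecular formula = (CH3O2)×2 = C2H6O4

C2H6O4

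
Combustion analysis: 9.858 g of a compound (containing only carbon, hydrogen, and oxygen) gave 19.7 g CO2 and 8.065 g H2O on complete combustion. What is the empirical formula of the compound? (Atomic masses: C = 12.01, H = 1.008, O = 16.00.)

mol C = 19.7 / 44.01 = 0.4476; mass C = 0.4476 × 12.01 = 5.376 g
mol H = 2 × (8.065 / 18.02) = 0.8951; mass H = 0.8951 × 1.008 = 0.9023 g
mass O = 9.858 − (6.278) = 3.580 g → mol O = 0.2237
Smallest is O at 0.2237 mol; normalising gives C 2.001, H 4.001, O 1.000
→ C2H4O

C2H4O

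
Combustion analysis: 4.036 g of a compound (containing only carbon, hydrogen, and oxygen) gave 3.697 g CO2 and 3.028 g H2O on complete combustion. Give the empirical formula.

mol C = 3.697 / 44.01 = 0.08400; mass C = 0.08400 × 12.01 = 1.009 g
mol H = 2 × (3.028 / 18.02) = 0.3361; mass H = 0.3361 × 1.008 = 0.3388 g
mass O = 4.036 − (1.348) = 2.688 g → mol O = 0.1680
Ratios (÷ 0.084): C 1.000, H 4.001, O 2.000
→ CH4O2

CH4O2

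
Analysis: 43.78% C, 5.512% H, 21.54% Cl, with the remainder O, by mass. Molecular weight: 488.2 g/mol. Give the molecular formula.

Assume 100 g: 43.78 g C, 5.512 g H, 21.54 g Cl, 29.168 g O.
n(C) = 43.78/12.01 = 3.645, n(H) = 5.512/1.008 = 5.468, n(Cl) = 21.54/35.45 = 0.6076, n(O) = 29.168/16.00 = 1.823
Ratios (÷ 0.6076): C 5.999, H 9.000, Cl 1.000, O 3.000
≈ 6:9:1:3 → C6H9ClO3
Empirical-formula mass = 164.58 g/mol
n = 488.2 / 164.58 = 2.97 ≈ 3
Molecular formula = (C6H9ClO3)×3 = C18H27Cl3O9

C18H27Cl3O9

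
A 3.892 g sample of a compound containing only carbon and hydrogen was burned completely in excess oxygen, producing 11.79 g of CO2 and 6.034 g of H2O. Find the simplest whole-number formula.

mol C = 11.79 / 44.01 = 0.2679; mass C = 0.2679 × 12.01 = 3.217 g
mol H = 2 × (6.034 / 18.02) = 0.6697; mass H = 0.6697 × 1.008 = 0.6751 g
Ratios (÷ 0.2679): C 1.000, H 2.500
Multiply by 2: C 2.00, H 5.00 → C2H5

C2H5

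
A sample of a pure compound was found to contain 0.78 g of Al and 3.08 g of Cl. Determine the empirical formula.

AlCl3

n(Al) = 0.78/26.98 = 0.02891, n(Cl) = 3.08/35.45 = 0.08688
Ratios (÷ 0.02891): Al 1.000, Cl 3.005
Ratio ≈ 1:3, so the empirical formula is AlCl3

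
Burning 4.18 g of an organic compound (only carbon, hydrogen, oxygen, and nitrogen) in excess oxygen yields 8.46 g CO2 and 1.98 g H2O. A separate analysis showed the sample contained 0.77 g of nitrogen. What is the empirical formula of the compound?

C7H8N2O2

mol C = 8.46 / 44.01 = 0.1922; mass C = 0.1922 × 12.01 = 2.309 g
mol H = 2 × (1.98 / 18.02) = 0.2198; mass H = 0.2198 × 1.008 = 0.2215 g
mol N = 0.77 / 14.01 = 0.05496
mass O = 4.18 − (3.300) = 0.8798 g → mol O = 0.05499
Smallest is N at 0.05496 mol; normalising gives C 3.498, H 3.998, N 1.000, O 1.001
Multiply by 2: C 7.00, H 8.00, N 2.00, O 2.00 → C7H8N2O2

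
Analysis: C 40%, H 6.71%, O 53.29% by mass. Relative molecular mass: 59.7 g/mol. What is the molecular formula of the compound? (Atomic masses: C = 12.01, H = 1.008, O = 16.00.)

C2H4O2

Assume 100 g: 40 g C, 6.71 g H, 53.29 g O.
C: 40 g ÷ 12.01 g/mol = 3.331 mol
H: 6.71 g ÷ 1.008 g/mol = 6.657 mol
O: 53.29 g ÷ 16.00 g/mol = 3.331 mol
Ratios (÷ 3.331): C 1.000, H 1.999, O 1.000
→ CH2O
Empirical-formula mass = 30.03 g/mol
n = 59.7 / 30.03 = 1.99 ≈ 2
Molecular formula = (CH2O)×2 = C2H4O2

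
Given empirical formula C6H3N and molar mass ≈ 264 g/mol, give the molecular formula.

Empirical-formula mass = 89.09 g/mol
n = 264 / 89.09 = 2.96 ≈ 3
Molecular formula = (C6H3N)3 = C18H9N3

C18H9N3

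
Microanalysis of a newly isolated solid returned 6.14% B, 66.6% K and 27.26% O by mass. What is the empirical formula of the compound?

BK3O3

Assume 100 g: 6.14 g B, 66.6 g K, 27.26 g O.
n(B) = 6.14/10.81 = 0.568, n(K) = 66.6/39.10 = 1.703, n(O) = 27.26/16.00 = 1.704
Smallest is B at 0.568 mol; normalising gives B 1.000, K 2.999, O 3.000
≈ 1:3:3 → BK3O3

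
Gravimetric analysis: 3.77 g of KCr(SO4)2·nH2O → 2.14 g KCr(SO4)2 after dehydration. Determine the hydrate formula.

Mass of water lost = 3.77 − 2.14 = 1.63 g → 1.63 / 18.02 = 0.09046 mol H2O
Molar mass of KCr(SO4)2 = 283.24 g/mol → mol KCr(SO4)2 = 2.14 / 283.24 = 0.007555
n = 0.09046 / 0.007555 = 11.97 ≈ 12 → KCr(SO4)2·12H2O

KCr(SO4)2·12H2O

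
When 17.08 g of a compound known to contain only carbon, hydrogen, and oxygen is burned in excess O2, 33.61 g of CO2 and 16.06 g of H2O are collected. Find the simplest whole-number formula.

mol C = 33.61 / 44.01 = 0.7637; mass C = 0.7637 × 12.01 = 9.172 g
mol H = 2 × (16.06 / 18.02) = 1.782; mass H = 1.782 × 1.008 = 1.797 g
mass O = 17.08 − (10.97) = 6.111 g → mol O = 0.3820
Divide by the smallest (0.382 mol O): C 1.999, H 4.667, O 1.000
Multiply by 3: C 6.00, H 14.00, O 3.00 → C6H14O3

C6H14O3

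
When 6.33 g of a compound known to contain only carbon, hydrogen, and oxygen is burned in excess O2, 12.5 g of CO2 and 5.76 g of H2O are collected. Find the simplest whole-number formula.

mol C = 12.5 / 44.01 = 0.2840; mass C = 0.2840 × 12.01 = 3.411 g
mol H = 2 × (5.76 / 18.02) = 0.6393; mass H = 0.6393 × 1.008 = 0.6444 g
mass O = 6.33 − (4.056) = 2.274 g → mol O = 0.1422
Ratios (÷ 0.1422): C 1.998, H 4.497, O 1.000
×2: C 4.00, H 8.99, O 2.00 → C4H9O2

C4H9O2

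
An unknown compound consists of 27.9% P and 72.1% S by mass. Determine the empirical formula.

Assume 100 g: 27.9 g P, 72.1 g S.
P: 27.9 g ÷ 30.97 g/mol = 0.9009 mol
S: 72.1 g ÷ 32.07 g/mol = 2.248 mol
Ratios (÷ 0.9009): P 1.000, S 2.496
Scaling by 2: P 2.00, S 4.99 → P2S5

P2S5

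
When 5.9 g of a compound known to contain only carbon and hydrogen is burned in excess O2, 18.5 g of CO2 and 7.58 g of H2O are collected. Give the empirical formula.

mol C = 18.5 / 44.01 = 0.4204; mass C = 0.4204 × 12.01 = 5.049 g
mol H = 2 × (7.58 / 18.02) = 0.8413; mass H = 0.8413 × 1.008 = 0.8480 g
Smallest is C at 0.4204 mol; normalising gives C 1.000, H 2.001
Ratio ≈ 1:2, so the empirical formula is CH2

CH2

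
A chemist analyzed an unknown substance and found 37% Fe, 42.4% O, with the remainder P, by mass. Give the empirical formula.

FeO4P

Assume 100 g: 37 g Fe, 42.4 g O, 20.6 g P.
Fe: 37 g ÷ 55.85 g/mol = 0.6625 mol
O: 42.4 g ÷ 16.00 g/mol = 2.65 mol
P: 20.6 g ÷ 30.97 g/mol = 0.6652 mol
Smallest is Fe at 0.6625 mol; normalising gives Fe 1.000, O 4.000, P 1.004
≈ 1:4:1 → FeO4P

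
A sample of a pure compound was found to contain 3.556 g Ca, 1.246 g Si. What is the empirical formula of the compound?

Ca: 3.556 g ÷ 40.08 g/mol = 0.08872 mol
Si: 1.246 g ÷ 28.09 g/mol = 0.04436 mol
Ratios (÷ 0.04436): Ca 2.000, Si 1.000
→ Ca2Si

Ca2Si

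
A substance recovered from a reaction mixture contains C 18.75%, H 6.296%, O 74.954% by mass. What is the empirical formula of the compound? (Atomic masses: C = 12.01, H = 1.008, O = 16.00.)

CH4O3

Assume 100 g: 18.75 g C, 6.296 g H, 74.954 g O.
Moles — C: 18.75 / 12.01 = 1.561 mol; H: 6.296 / 1.008 = 6.246 mol; O: 74.954 / 16.00 = 4.685 mol
Ratios (÷ 1.561): C 1.000, H 4.001, O 3.001
Ratio ≈ 1:4:3, so the empirical formula is CH4O3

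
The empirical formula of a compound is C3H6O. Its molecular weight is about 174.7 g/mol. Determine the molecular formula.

C9H18O3

Empirical-formula mass = 58.08 g/mol
n = 174.7 / 58.08 = 3.01 ≈ 3
Molecular formula = (C3H6O)3 = C9H18O3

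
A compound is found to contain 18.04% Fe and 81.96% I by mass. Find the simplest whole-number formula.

Assume 100 g: 18.04 g Fe, 81.96 g I.
Moles — Fe: 18.04 / 55.85 = 0.323 mol; I: 81.96 / 126.90 = 0.6459 mol
Ratios (÷ 0.323): Fe 1.000, I 2.000
Ratio ≈ 1:2, so the empirical formula is FeI2

FeI2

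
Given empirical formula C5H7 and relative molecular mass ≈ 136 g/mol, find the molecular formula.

C10H14

Empirical-formula mass = 67.11 g/mol
n = 136 / 67.11 = 2.03 ≈ 2
Molecular formula = (C5H7)2 = C10H14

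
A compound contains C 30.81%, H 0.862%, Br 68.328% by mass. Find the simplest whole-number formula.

Assume 100 g: 30.81 g C, 0.862 g H, 68.328 g Br.
Moles — C: 30.81 / 12.01 = 2.565 mol; H: 0.862 / 1.008 = 0.8552 mol; Br: 68.328 / 79.90 = 0.8552 mol
Divide by the smallest (0.8552 mol H): C 3.000, H 1.000, Br 1.000
≈ 3:1:1 → C3HBr

C3HBr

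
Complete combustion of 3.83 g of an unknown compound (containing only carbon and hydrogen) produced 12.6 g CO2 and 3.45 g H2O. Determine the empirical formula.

mol C = 12.6 / 44.01 = 0.2863; mass C = 0.2863 × 12.01 = 3.438 g
mol H = 2 × (3.45 / 18.02) = 0.3829; mass H = 0.3829 × 1.008 = 0.3860 g
Ratios (÷ 0.2863): C 1.000, H 1.337
Multiply by 3: C 3.00, H 4.01 → C3H4

C3H4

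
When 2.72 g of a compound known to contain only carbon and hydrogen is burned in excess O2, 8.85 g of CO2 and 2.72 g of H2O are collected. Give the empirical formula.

mol C = 8.85 / 44.01 = 0.2011; mass C = 0.2011 × 12.01 = 2.415 g
mol H = 2 × (2.72 / 18.02) = 0.3019; mass H = 0.3019 × 1.008 = 0.3043 g
Divide by the smallest (0.2011 mol C): C 1.000, H 1.501
Multiply by 2: C 2.00, H 3.00 → C2H3

C2H3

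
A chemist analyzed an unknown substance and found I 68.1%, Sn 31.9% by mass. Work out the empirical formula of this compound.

Assume 100 g: 68.1 g I, 31.9 g Sn.
Moles — I: 68.1 / 126.90 = 0.5366 mol; Sn: 31.9 / 118.71 = 0.2687 mol
Smallest is Sn at 0.2687 mol; normalising gives I 1.997, Sn 1.000
Ratio ≈ 2:1, so the empirical formula is I2Sn

I2Sn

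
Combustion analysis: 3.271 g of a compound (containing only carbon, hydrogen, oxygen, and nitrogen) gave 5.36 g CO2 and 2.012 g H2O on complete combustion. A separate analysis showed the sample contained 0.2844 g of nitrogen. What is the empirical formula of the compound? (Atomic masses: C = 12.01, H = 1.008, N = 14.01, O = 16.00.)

C6H11NO4

mol C = 5.36 / 44.01 = 0.1218; mass C = 0.1218 × 12.01 = 1.463 g
mol H = 2 × (2.012 / 18.02) = 0.2233; mass H = 0.2233 × 1.008 = 0.2251 g
mol N = 0.2844 / 14.01 = 0.02030
mass O = 3.271 − (1.972) = 1.299 g → mol O = 0.08118
Ratios (÷ 0.0203): C 6.000, H 11.000, N 1.000, O 3.999
≈ 6:11:1:4 → C6H11NO4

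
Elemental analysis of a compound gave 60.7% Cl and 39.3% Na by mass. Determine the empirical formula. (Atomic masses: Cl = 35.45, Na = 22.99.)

ClNa

Assume 100 g: 60.7 g Cl, 39.3 g Na.
n(Cl) = 60.7/35.45 = 1.712, n(Na) = 39.3/22.99 = 1.709
Ratios (÷ 1.709): Cl 1.002, Na 1.000
Ratio ≈ 1:1, so the empirical formula is ClNa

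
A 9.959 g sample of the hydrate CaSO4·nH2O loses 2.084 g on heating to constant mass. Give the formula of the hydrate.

Mass of anhydrous CaSO4 = 9.959 − 2.084 = 7.875 g
mol H2O = 2.084 / 18.02 = 0.1156
Molar mass of CaSO4 = 136.15 g/mol → mol CaSO4 = 7.875 / 136.15 = 0.05784
n = 0.1156 / 0.05784 = 2.00 ≈ 2 → CaSO4·2H2O

CaSO4·2H2O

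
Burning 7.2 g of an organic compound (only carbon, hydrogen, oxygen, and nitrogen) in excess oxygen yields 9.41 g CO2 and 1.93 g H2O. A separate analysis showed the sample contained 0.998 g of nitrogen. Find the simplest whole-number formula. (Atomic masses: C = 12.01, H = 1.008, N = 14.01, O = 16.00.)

C3H3NO3

mol C = 9.41 / 44.01 = 0.2138; mass C = 0.2138 × 12.01 = 2.568 g
mol H = 2 × (1.93 / 18.02) = 0.2142; mass H = 0.2142 × 1.008 = 0.2159 g
mol N = 0.998 / 14.01 = 0.07123
mass O = 7.2 − (3.782) = 3.418 g → mol O = 0.2136
Ratios (÷ 0.07123): C 3.002, H 3.007, N 1.000, O 2.999
→ C3H3NO3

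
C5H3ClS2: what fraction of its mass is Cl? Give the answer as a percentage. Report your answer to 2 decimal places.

21.79%

Molar mass = 5(12.01) + 3(1.008) + 1(35.45) + 2(32.07) = 162.664 g/mol
Mass of Cl per mole = 1 × 35.45 = 35.450 g
% Cl = 35.450 / 162.664 × 100 = 21.79%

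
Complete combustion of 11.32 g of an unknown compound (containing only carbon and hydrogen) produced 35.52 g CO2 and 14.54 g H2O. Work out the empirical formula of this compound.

CH2

mol C = 35.52 / 44.01 = 0.8071; mass C = 0.8071 × 12.01 = 9.693 g
mol H = 2 × (14.54 / 18.02) = 1.614; mass H = 1.614 × 1.008 = 1.627 g
Divide by the smallest (0.8071 mol C): C 1.000, H 1.999
Ratio ≈ 1:2, so the empirical formula is CH2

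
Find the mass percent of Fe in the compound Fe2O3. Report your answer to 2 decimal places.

Molar mass = 2(55.85) + 3(16.00) = 159.700 g/mol
Mass of Fe per mole = 2 × 55.85 = 111.700 g
% Fe = 111.700 / 159.700 × 100 = 69.94%

69.94%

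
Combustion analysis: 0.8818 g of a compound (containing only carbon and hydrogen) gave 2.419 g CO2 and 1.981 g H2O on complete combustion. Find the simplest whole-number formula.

mol C = 2.419 / 44.01 = 0.05496; mass C = 0.05496 × 12.01 = 0.6601 g
mol H = 2 × (1.981 / 18.02) = 0.2199; mass H = 0.2199 × 1.008 = 0.2216 g
Ratios (÷ 0.05496): C 1.000, H 4.000
≈ 1:4 → CH4

CH4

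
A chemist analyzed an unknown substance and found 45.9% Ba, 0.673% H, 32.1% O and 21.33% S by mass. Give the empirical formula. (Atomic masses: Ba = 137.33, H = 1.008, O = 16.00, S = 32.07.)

Assume 100 g: 45.9 g Ba, 0.673 g H, 32.1 g O, 21.33 g S.
Moles — Ba: 45.9 / 137.33 = 0.3342 mol; H: 0.673 / 1.008 = 0.6677 mol; O: 32.1 / 16.00 = 2.006 mol; S: 21.33 / 32.07 = 0.6651 mol
Smallest is Ba at 0.3342 mol; normalising gives Ba 1.000, H 1.998, O 6.003, S 1.990
≈ 1:2:6:2 → BaH2O6S2

BaH2O6S2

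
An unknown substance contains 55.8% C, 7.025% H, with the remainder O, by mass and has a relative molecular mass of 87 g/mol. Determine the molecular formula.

Assume 100 g: 55.8 g C, 7.025 g H, 37.175 g O.
Moles — C: 55.8 / 12.01 = 4.646 mol; H: 7.025 / 1.008 = 6.969 mol; O: 37.175 / 16.00 = 2.323 mol
Divide by the smallest (2.323 mol O): C 2.000, H 3.000, O 1.000
→ C2H3O
Empirical-formula mass = 43.04 g/mol
n = 87 / 43.04 = 2.02 ≈ 2
Molecular formula = (C2H3O)×2 = C4H6O2

C4H6O2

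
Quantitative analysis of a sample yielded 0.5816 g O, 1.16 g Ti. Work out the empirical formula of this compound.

O3Ti2

Moles — O: 0.5816 / 16.00 = 0.03635 mol; Ti: 1.16 / 47.87 = 0.02423 mol
Smallest is Ti at 0.02423 mol; normalising gives O 1.500, Ti 1.000
Scaling by 2: O 3.00, Ti 2.00 → O3Ti2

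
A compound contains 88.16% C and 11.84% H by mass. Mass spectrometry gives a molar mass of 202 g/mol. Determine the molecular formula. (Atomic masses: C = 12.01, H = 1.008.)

C15H24

Assume 100 g: 88.16 g C, 11.84 g H.
Moles — C: 88.16 / 12.01 = 7.341 mol; H: 11.84 / 1.008 = 11.75 mol
Divide by the smallest (7.341 mol C): C 1.000, H 1.600
Multiply by 5: C 5.00, H 8.00 → C5H8
Empirical-formula mass = 68.11 g/mol
n = 202 / 68.11 = 2.97 ≈ 3
Molecular formula = (C5H8)×3 = C15H24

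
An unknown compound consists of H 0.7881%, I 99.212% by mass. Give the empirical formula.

HI

Assume 100 g: 0.7881 g H, 99.212 g I.
n(H) = 0.7881/1.008 = 0.7818, n(I) = 99.212/126.90 = 0.7818
Ratios (÷ 0.7818): H 1.000, I 1.000
→ HI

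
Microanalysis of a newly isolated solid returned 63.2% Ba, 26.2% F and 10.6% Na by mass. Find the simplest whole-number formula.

BaF3Na

Assume 100 g: 63.2 g Ba, 26.2 g F, 10.6 g Na.
n(Ba) = 63.2/137.33 = 0.4602, n(F) = 26.2/19.00 = 1.379, n(Na) = 10.6/22.99 = 0.4611
Smallest is Ba at 0.4602 mol; normalising gives Ba 1.000, F 2.996, Na 1.002
≈ 1:3:1 → BaF3Na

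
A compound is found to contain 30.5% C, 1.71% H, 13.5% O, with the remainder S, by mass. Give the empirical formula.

C3H2OS2

Assume 100 g: 30.5 g C, 1.71 g H, 13.5 g O, 54.29 g S.
n(C) = 30.5/12.01 = 2.54, n(H) = 1.71/1.008 = 1.696, n(O) = 13.5/16.00 = 0.8438, n(S) = 54.29/32.07 = 1.693
Smallest is O at 0.8438 mol; normalising gives C 3.010, H 2.011, O 1.000, S 2.006
Ratio ≈ 3:2:1:2, so the empirical formula is C3H2OS2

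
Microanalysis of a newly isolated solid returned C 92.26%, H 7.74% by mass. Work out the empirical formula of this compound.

Assume 100 g: 92.26 g C, 7.74 g H.
n(C) = 92.26/12.01 = 7.682, n(H) = 7.74/1.008 = 7.679
Smallest is H at 7.679 mol; normalising gives C 1.000, H 1.000
Ratio ≈ 1:1, so the empirical formula is CH

CH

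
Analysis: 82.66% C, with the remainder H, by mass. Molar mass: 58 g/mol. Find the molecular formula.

Assume 100 g: 82.66 g C, 17.34 g H.
n(C) = 82.66/12.01 = 6.883, n(H) = 17.34/1.008 = 17.2
Ratios (÷ 6.883): C 1.000, H 2.499
Multiply by 2: C 2.00, H 5.00 → C2H5
Empirical-formula mass = 29.06 g/mol
n = 58 / 29.06 = 2.00 ≈ 2
Molecular formula = (C2H5)×2 = C4H10

C4H10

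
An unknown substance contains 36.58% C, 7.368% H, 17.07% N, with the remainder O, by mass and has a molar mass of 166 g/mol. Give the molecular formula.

C5H12N2O4

Assume 100 g: 36.58 g C, 7.368 g H, 17.07 g N, 38.982 g O.
n(C) = 36.58/12.01 = 3.046, n(H) = 7.368/1.008 = 7.31, n(N) = 17.07/14.01 = 1.218, n(O) = 38.982/16.00 = 2.436
Divide by the smallest (1.218 mol N): C 2.500, H 5.999, N 1.000, O 2.000
Scaling by 2: C 5.00, H 12.00, N 2.00, O 4.00 → C5H12N2O4
Empirical-formula mass = 164.17 g/mol
n = 166 / 164.17 = 1.01 ≈ 1
Molecular formula = empirical formula = C5H12N2O4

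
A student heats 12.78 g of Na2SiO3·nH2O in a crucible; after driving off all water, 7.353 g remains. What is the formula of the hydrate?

Mass of water lost = 12.78 − 7.353 = 5.427 g → 5.427 / 18.02 = 0.3012 mol H2O
Molar mass of Na2SiO3 = 122.07 g/mol → mol Na2SiO3 = 7.353 / 122.07 = 0.06024
n = 0.3012 / 0.06024 = 5.00 ≈ 5 → Na2SiO3·5H2O

Na2SiO3·5H2O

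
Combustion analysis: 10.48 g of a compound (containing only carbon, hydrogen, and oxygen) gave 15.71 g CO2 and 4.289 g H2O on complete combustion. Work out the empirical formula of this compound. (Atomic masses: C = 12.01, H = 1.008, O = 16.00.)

mol C = 15.71 / 44.01 = 0.3570; mass C = 0.3570 × 12.01 = 4.287 g
mol H = 2 × (4.289 / 18.02) = 0.4760; mass H = 0.4760 × 1.008 = 0.4798 g
mass O = 10.48 − (4.767) = 5.713 g → mol O = 0.3571
Divide by the smallest (0.357 mol C): C 1.000, H 1.334, O 1.000
Multiply by 3: C 3.00, H 4.00, O 3.00 → C3H4O3

C3H4O3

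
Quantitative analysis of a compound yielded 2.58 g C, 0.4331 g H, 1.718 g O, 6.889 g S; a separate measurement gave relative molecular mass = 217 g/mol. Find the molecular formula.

C4H8O2S4

C: 2.58 g ÷ 12.01 g/mol = 0.2148 mol
H: 0.4331 g ÷ 1.008 g/mol = 0.4297 mol
O: 1.718 g ÷ 16.00 g/mol = 0.1074 mol
S: 6.889 g ÷ 32.07 g/mol = 0.2148 mol
Ratios (÷ 0.1074): C 2.001, H 4.002, O 1.000, S 2.001
→ C2H4OS2
Empirical-formula mass = 108.19 g/mol
n = 217 / 108.19 = 2.01 ≈ 2
Molecular formula = (C2H4OS2)×2 = C4H8O2S4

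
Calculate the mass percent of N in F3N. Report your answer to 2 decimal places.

19.73%

Molar mass = 3(19.00) + 1(14.01) = 71.010 g/mol
Mass of N per mole = 1 × 14.01 = 14.010 g
% N = 14.010 / 71.010 × 100 = 19.73%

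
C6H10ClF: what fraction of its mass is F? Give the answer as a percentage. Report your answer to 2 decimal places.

Molar mass = 6(12.01) + 10(1.008) + 1(35.45) + 1(19.00) = 136.590 g/mol
Mass of F per mole = 1 × 19.00 = 19.000 g
% F = 19.000 / 136.590 × 100 = 13.91%

13.91%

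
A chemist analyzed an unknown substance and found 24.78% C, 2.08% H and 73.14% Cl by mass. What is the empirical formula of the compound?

Assume 100 g: 24.78 g C, 2.08 g H, 73.14 g Cl.
C: 24.78 g ÷ 12.01 g/mol = 2.063 mol
H: 2.08 g ÷ 1.008 g/mol = 2.063 mol
Cl: 73.14 g ÷ 35.45 g/mol = 2.063 mol
Divide by the smallest (2.063 mol Cl): C 1.000, H 1.000, Cl 1.000
≈ 1:1:1 → CHCl

CHCl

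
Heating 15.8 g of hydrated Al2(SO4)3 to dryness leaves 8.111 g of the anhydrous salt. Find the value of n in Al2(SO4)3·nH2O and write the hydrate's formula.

Mass of water lost = 15.8 − 8.111 = 7.689 g → 7.689 / 18.02 = 0.4267 mol H2O
Molar mass of Al2(SO4)3 = 342.17 g/mol → mol Al2(SO4)3 = 8.111 / 342.17 = 0.0237
n = 0.4267 / 0.0237 = 18.00 ≈ 18 → Al2(SO4)3·18H2O

Al2(SO4)3·18H2O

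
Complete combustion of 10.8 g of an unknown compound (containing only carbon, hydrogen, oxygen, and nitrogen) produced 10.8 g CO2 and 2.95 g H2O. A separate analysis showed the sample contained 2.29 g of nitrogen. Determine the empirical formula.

C3H4N2O4

mol C = 10.8 / 44.01 = 0.2454; mass C = 0.2454 × 12.01 = 2.947 g
mol H = 2 × (2.95 / 18.02) = 0.3274; mass H = 0.3274 × 1.008 = 0.3300 g
mol N = 2.29 / 14.01 = 0.1635
mass O = 10.8 − (5.567) = 5.233 g → mol O = 0.3270
Ratios (÷ 0.1635): C 1.501, H 2.003, N 1.000, O 2.001
Scaling by 2: C 3.00, H 4.01, N 2.00, O 4.00 → C3H4N2O4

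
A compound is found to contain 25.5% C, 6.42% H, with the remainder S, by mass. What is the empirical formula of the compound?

Assume 100 g: 25.5 g C, 6.42 g H, 68.08 g S.
C: 25.5 g ÷ 12.01 g/mol = 2.123 mol
H: 6.42 g ÷ 1.008 g/mol = 6.369 mol
S: 68.08 g ÷ 32.07 g/mol = 2.123 mol
Divide by the smallest (2.123 mol S): C 1.000, H 3.000, S 1.000
≈ 1:3:1 → CH3S

CH3S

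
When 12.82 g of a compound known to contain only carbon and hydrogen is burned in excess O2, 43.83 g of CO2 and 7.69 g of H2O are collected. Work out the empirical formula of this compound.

mol C = 43.83 / 44.01 = 0.9959; mass C = 0.9959 × 12.01 = 11.96 g
mol H = 2 × (7.69 / 18.02) = 0.8535; mass H = 0.8535 × 1.008 = 0.8603 g
Divide by the smallest (0.8535 mol H): C 1.167, H 1.000
×6: C 7.00, H 6.00 → C7H6

C7H6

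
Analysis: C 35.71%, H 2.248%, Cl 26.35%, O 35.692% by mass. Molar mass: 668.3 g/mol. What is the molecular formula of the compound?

C20H15Cl5O15

Assume 100 g: 35.71 g C, 2.248 g H, 26.35 g Cl, 35.692 g O.
Moles — C: 35.71 / 12.01 = 2.973 mol; H: 2.248 / 1.008 = 2.23 mol; Cl: 26.35 / 35.45 = 0.7433 mol; O: 35.692 / 16.00 = 2.231 mol
Divide by the smallest (0.7433 mol Cl): C 4.000, H 3.000, Cl 1.000, O 3.001
Ratio ≈ 4:3:1:3, so the empirical formula is C4H3ClO3
Empirical-formula mass = 134.51 g/mol
n = 668.3 / 134.51 = 4.97 ≈ 5
Molecular formula = (C4H3ClO3)×5 = C20H15Cl5O15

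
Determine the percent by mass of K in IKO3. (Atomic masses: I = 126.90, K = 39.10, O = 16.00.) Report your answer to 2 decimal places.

18.27%

Molar mass = 1(126.90) + 1(39.10) + 3(16.00) = 214.000 g/mol
Mass of K per mole = 1 × 39.10 = 39.100 g
% K = 39.100 / 214.000 × 100 = 18.27%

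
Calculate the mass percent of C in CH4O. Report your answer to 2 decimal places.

Molar mass = 1(12.01) + 4(1.008) + 1(16.00) = 32.042 g/mol
Mass of C per mole = 1 × 12.01 = 12.010 g
% C = 12.010 / 32.042 × 100 = 37.48%

37.48%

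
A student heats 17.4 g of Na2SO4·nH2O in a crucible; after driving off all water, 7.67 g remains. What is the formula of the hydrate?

Mass of water lost = 17.4 − 7.67 = 9.73 g → 9.73 / 18.02 = 0.54 mol H2O
Molar mass of Na2SO4 = 142.05 g/mol → mol Na2SO4 = 7.67 / 142.05 = 0.054
n = 0.54 / 0.054 = 10.00 ≈ 10 → Na2SO4·10H2O

Na2SO4·10H2O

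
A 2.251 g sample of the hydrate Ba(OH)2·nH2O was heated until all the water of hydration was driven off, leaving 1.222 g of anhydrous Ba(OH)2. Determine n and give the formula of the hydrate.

Mass of water lost = 2.251 − 1.222 = 1.029 g → 1.029 / 18.02 = 0.0571 mol H2O
Molar mass of Ba(OH)2 = 171.35 g/mol → mol Ba(OH)2 = 1.222 / 171.35 = 0.007132
n = 0.0571 / 0.007132 = 8.01 ≈ 8 → Ba(OH)2·8H2O

Ba(OH)2·8H2O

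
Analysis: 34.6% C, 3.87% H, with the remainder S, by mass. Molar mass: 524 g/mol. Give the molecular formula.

Assume 100 g: 34.6 g C, 3.87 g H, 61.53 g S.
C: 34.6 g ÷ 12.01 g/mol = 2.881 mol
H: 3.87 g ÷ 1.008 g/mol = 3.839 mol
S: 61.53 g ÷ 32.07 g/mol = 1.919 mol
Ratios (÷ 1.919): C 1.502, H 2.001, S 1.000
×2: C 3.00, H 4.00, S 2.00 → C3H4S2
Empirical-formula mass = 104.20 g/mol
n = 524 / 104.20 = 5.03 ≈ 5
Molecular formula = (C3H4S2)×5 = C15H20S10

C15H20S10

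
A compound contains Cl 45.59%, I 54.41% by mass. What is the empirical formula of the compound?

Cl3I

Assume 100 g: 45.59 g Cl, 54.41 g I.
n(Cl) = 45.59/35.45 = 1.286, n(I) = 54.41/126.90 = 0.4288
Divide by the smallest (0.4288 mol I): Cl 2.999, I 1.000
→ Cl3I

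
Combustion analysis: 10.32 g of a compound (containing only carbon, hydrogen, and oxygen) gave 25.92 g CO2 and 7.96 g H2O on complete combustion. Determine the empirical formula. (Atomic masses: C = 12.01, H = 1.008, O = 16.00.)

mol C = 25.92 / 44.01 = 0.5890; mass C = 0.5890 × 12.01 = 7.073 g
mol H = 2 × (7.96 / 18.02) = 0.8835; mass H = 0.8835 × 1.008 = 0.8905 g
mass O = 10.32 − (7.964) = 2.356 g → mol O = 0.1473
Ratios (÷ 0.1473): C 4.000, H 6.000, O 1.000
≈ 4:6:1 → C4H6O

C4H6O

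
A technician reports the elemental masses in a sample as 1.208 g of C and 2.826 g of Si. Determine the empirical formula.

n(C) = 1.208/12.01 = 0.1006, n(Si) = 2.826/28.09 = 0.1006
Smallest is C at 0.1006 mol; normalising gives C 1.000, Si 1.000
≈ 1:1 → CSi

CSi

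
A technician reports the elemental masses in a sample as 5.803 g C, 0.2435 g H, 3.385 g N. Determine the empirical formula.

n(C) = 5.803/12.01 = 0.4832, n(H) = 0.2435/1.008 = 0.2416, n(N) = 3.385/14.01 = 0.2416
Divide by the smallest (0.2416 mol H): C 2.000, H 1.000, N 1.000
≈ 2:1:1 → C2HN

C2HN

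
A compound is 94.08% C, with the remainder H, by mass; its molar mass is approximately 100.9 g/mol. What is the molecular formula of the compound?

Assume 100 g: 94.08 g C, 5.92 g H.
n(C) = 94.08/12.01 = 7.833, n(H) = 5.92/1.008 = 5.873
Ratios (÷ 5.873): C 1.334, H 1.000
Scaling by 3: C 4.00, H 3.00 → C4H3
Empirical-formula mass = 51.06 g/mol
n = 100.9 / 51.06 = 1.98 ≈ 2
Molecular formula = (C4H3)×2 = C8H6

C8H6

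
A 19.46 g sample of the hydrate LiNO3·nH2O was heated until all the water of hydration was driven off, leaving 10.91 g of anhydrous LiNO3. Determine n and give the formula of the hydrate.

LiNO3·3H2O

Mass of water lost = 19.46 − 10.91 = 8.55 g → 8.55 / 18.02 = 0.4745 mol H2O
Molar mass of LiNO3 = 68.95 g/mol → mol LiNO3 = 10.91 / 68.95 = 0.1582
n = 0.4745 / 0.1582 = 3.00 ≈ 3 → LiNO3·3H2O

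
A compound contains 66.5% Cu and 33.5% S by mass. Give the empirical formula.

Assume 100 g: 66.5 g Cu, 33.5 g S.
Moles — Cu: 66.5 / 63.55 = 1.046 mol; S: 33.5 / 32.07 = 1.045 mol
Smallest is S at 1.045 mol; normalising gives Cu 1.002, S 1.000
Ratio ≈ 1:1, so the empirical formula is CuS

CuS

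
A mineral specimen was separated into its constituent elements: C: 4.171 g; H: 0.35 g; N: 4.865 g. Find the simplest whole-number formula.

Moles — C: 4.171 / 12.01 = 0.3473 mol; H: 0.35 / 1.008 = 0.3472 mol; N: 4.865 / 14.01 = 0.3473 mol
Divide by the smallest (0.3472 mol H): C 1.000, H 1.000, N 1.000
→ CHN

CHN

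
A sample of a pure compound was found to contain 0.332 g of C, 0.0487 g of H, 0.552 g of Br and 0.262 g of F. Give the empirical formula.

n(C) = 0.332/12.01 = 0.02764, n(H) = 0.0487/1.008 = 0.04831, n(Br) = 0.552/79.90 = 0.006909, n(F) = 0.262/19.00 = 0.01379
Ratios (÷ 0.006909): C 4.001, H 6.993, Br 1.000, F 1.996
Ratio ≈ 4:7:1:2, so the empirical formula is C4H7BrF2

C4H7BrF2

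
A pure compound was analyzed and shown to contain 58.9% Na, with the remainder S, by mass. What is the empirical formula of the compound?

Assume 100 g: 58.9 g Na, 41.1 g S.
Na: 58.9 g ÷ 22.99 g/mol = 2.562 mol
S: 41.1 g ÷ 32.07 g/mol = 1.282 mol
Smallest is S at 1.282 mol; normalising gives Na 1.999, S 1.000
≈ 2:1 → Na2S

Na2S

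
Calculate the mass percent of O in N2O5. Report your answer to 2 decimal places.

74.06%

Molar mass = 2(14.01) + 5(16.00) = 108.020 g/mol
Mass of O per mole = 5 × 16.00 = 80.000 g
% O = 80.000 / 108.020 × 100 = 74.06%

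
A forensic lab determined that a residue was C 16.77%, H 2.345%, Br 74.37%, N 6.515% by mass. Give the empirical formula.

C3H5Br2N

Assume 100 g: 16.77 g C, 2.345 g H, 74.37 g Br, 6.515 g N.
Moles — C: 16.77 / 12.01 = 1.396 mol; H: 2.345 / 1.008 = 2.326 mol; Br: 74.37 / 79.90 = 0.9308 mol; N: 6.515 / 14.01 = 0.465 mol
Ratios (÷ 0.465): C 3.003, H 5.003, Br 2.002, N 1.000
≈ 3:5:2:1 → C3H5Br2N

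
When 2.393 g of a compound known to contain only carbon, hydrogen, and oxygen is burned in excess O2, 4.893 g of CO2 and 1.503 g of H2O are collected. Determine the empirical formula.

C2H3O

mol C = 4.893 / 44.01 = 0.1112; mass C = 0.1112 × 12.01 = 1.335 g
mol H = 2 × (1.503 / 18.02) = 0.1668; mass H = 0.1668 × 1.008 = 0.1681 g
mass O = 2.393 − (1.503) = 0.8896 g → mol O = 0.05560
Divide by the smallest (0.0556 mol O): C 2.000, H 3.000, O 1.000
≈ 2:3:1 → C2H3O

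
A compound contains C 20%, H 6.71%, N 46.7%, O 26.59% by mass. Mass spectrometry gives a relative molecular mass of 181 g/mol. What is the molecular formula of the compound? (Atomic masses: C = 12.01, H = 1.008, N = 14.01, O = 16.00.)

C3H12N6O3

Assume 100 g: 20 g C, 6.71 g H, 46.7 g N, 26.59 g O.
Moles — C: 20 / 12.01 = 1.665 mol; H: 6.71 / 1.008 = 6.657 mol; N: 46.7 / 14.01 = 3.333 mol; O: 26.59 / 16.00 = 1.662 mol
Ratios (÷ 1.662): C 1.002, H 4.006, N 2.006, O 1.000
Ratio ≈ 1:4:2:1, so the empirical formula is CH4N2O
Empirical-formula mass = 60.06 g/mol
n = 181 / 60.06 = 3.01 ≈ 3
Molecular formula = (CH4N2O)×3 = C3H12N6O3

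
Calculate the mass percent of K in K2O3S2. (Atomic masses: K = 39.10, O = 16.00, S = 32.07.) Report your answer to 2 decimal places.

Molar mass = 2(39.10) + 3(16.00) + 2(32.07) = 190.340 g/mol
Mass of K per mole = 2 × 39.10 = 78.200 g
% K = 78.200 / 190.340 × 100 = 41.08%

41.08%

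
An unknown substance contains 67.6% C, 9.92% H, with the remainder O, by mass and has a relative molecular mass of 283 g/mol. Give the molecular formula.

Assume 100 g: 67.6 g C, 9.92 g H, 22.48 g O.
Moles — C: 67.6 / 12.01 = 5.629 mol; H: 9.92 / 1.008 = 9.841 mol; O: 22.48 / 16.00 = 1.405 mol
Smallest is O at 1.405 mol; normalising gives C 4.006, H 7.004, O 1.000
→ C4H7O
Empirical-formula mass = 71.10 g/mol
n = 283 / 71.10 = 3.98 ≈ 4
Molecular formula = (C4H7O)×4 = C16H28O4

C16H28O4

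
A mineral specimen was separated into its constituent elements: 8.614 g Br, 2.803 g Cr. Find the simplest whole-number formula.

Br: 8.614 g ÷ 79.90 g/mol = 0.1078 mol
Cr: 2.803 g ÷ 52.00 g/mol = 0.0539 mol
Smallest is Cr at 0.0539 mol; normalising gives Br 2.000, Cr 1.000
Ratio ≈ 2:1, so the empirical formula is Br2Cr

Br2Cr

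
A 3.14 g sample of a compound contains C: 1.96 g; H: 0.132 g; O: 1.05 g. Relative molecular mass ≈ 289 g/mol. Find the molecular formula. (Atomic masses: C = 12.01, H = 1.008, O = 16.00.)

n(C) = 1.96/12.01 = 0.1632, n(H) = 0.132/1.008 = 0.131, n(O) = 1.05/16.00 = 0.06563
Divide by the smallest (0.06563 mol O): C 2.487, H 1.995, O 1.000
Multiply by 2: C 4.97, H 3.99, O 2.00 → C5H4O2
Empirical-formula mass = 96.08 g/mol
n = 289 / 96.08 = 3.01 ≈ 3
Molecular formula = (C5H4O2)×3 = C15H12O6

C15H12O6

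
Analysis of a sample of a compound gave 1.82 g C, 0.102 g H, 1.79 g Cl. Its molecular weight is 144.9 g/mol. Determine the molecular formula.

C6H4Cl2

Moles — C: 1.82 / 12.01 = 0.1515 mol; H: 0.102 / 1.008 = 0.1012 mol; Cl: 1.79 / 35.45 = 0.05049 mol
Smallest is Cl at 0.05049 mol; normalising gives C 3.001, H 2.004, Cl 1.000
≈ 3:2:1 → C3H2Cl
Empirical-formula mass = 73.50 g/mol
n = 144.9 / 73.50 = 1.97 ≈ 2
Molecular formula = (C3H2Cl)×2 = C6H4Cl2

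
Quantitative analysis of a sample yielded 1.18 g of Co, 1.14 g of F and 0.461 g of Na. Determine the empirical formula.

CoF3Na

Co: 1.18 g ÷ 58.93 g/mol = 0.02002 mol
F: 1.14 g ÷ 19.00 g/mol = 0.06 mol
Na: 0.461 g ÷ 22.99 g/mol = 0.02005 mol
Divide by the smallest (0.02002 mol Co): Co 1.000, F 2.996, Na 1.001
→ CoF3Na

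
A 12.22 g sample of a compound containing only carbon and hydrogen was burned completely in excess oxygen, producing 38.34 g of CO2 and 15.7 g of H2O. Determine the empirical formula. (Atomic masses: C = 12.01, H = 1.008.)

CH2

mol C = 38.34 / 44.01 = 0.8712; mass C = 0.8712 × 12.01 = 10.46 g
mol H = 2 × (15.7 / 18.02) = 1.743; mass H = 1.743 × 1.008 = 1.756 g
Smallest is C at 0.8712 mol; normalising gives C 1.000, H 2.000
≈ 1:2 → CH2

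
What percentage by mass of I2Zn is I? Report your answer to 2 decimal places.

79.52%

Molar mass = 2(126.90) + 1(65.38) = 319.180 g/mol
Mass of I per mole = 2 × 126.90 = 253.800 g
% I = 253.800 / 319.180 × 100 = 79.52%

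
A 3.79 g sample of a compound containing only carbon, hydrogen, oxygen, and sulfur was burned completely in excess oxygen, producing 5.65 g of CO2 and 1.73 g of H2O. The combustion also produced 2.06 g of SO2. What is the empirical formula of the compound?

mol C = 5.65 / 44.01 = 0.1284; mass C = 0.1284 × 12.01 = 1.542 g
mol H = 2 × (1.73 / 18.02) = 0.1920; mass H = 0.1920 × 1.008 = 0.1935 g
mol S = 2.06 / 64.07 = 0.03215; mass S = 1.031 g
mass O = 3.79 − (2.767) = 1.023 g → mol O = 0.06397
Smallest is S at 0.03215 mol; normalising gives C 3.993, H 5.972, O 1.990, S 1.000
≈ 4:6:2:1 → C4H6O2S

C4H6O2S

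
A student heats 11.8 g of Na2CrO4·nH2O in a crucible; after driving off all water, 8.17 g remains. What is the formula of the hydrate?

Na2CrO4·4H2O

Mass of water lost = 11.8 − 8.17 = 3.63 g → 3.63 / 18.02 = 0.2014 mol H2O
Molar mass of Na2CrO4 = 161.98 g/mol → mol Na2CrO4 = 8.17 / 161.98 = 0.05044
n = 0.2014 / 0.05044 = 3.99 ≈ 4 → Na2CrO4·4H2O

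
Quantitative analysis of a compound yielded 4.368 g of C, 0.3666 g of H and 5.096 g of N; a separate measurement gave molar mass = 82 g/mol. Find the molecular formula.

C3H3N3

Moles — C: 4.368 / 12.01 = 0.3637 mol; H: 0.3666 / 1.008 = 0.3637 mol; N: 5.096 / 14.01 = 0.3637 mol
Smallest is H at 0.3637 mol; normalising gives C 1.000, H 1.000, N 1.000
Ratio ≈ 1:1:1, so the empirical formula is CHN
Empirical-formula mass = 27.03 g/mol
n = 82 / 27.03 = 3.03 ≈ 3
Molecular formula = (CHN)×3 = C3H3N3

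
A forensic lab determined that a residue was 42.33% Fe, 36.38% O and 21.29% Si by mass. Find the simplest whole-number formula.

FeO3Si

Assume 100 g: 42.33 g Fe, 36.38 g O, 21.29 g Si.
n(Fe) = 42.33/55.85 = 0.7579, n(O) = 36.38/16.00 = 2.274, n(Si) = 21.29/28.09 = 0.7579
Divide by the smallest (0.7579 mol Si): Fe 1.000, O 3.000, Si 1.000
→ FeO3Si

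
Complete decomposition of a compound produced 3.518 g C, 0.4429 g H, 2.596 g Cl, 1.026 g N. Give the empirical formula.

C4H6ClN

C: 3.518 g ÷ 12.01 g/mol = 0.2929 mol
H: 0.4429 g ÷ 1.008 g/mol = 0.4394 mol
Cl: 2.596 g ÷ 35.45 g/mol = 0.07323 mol
N: 1.026 g ÷ 14.01 g/mol = 0.07323 mol
Divide by the smallest (0.07323 mol Cl): C 4.000, H 6.000, Cl 1.000, N 1.000
→ C4H6ClN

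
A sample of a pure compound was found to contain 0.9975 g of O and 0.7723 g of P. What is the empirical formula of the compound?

O5P2

n(O) = 0.9975/16.00 = 0.06234, n(P) = 0.7723/30.97 = 0.02494
Smallest is P at 0.02494 mol; normalising gives O 2.500, P 1.000
Scaling by 2: O 5.00, P 2.00 → O5P2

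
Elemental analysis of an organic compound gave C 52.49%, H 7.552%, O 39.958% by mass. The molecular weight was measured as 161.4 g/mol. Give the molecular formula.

C7H12O4

Assume 100 g: 52.49 g C, 7.552 g H, 39.958 g O.
C: 52.49 g ÷ 12.01 g/mol = 4.371 mol
H: 7.552 g ÷ 1.008 g/mol = 7.492 mol
O: 39.958 g ÷ 16.00 g/mol = 2.497 mol
Divide by the smallest (2.497 mol O): C 1.750, H 3.000, O 1.000
Multiply by 4: C 7.00, H 12.00, O 4.00 → C7H12O4
Empirical-formula mass = 160.17 g/mol
n = 161.4 / 160.17 = 1.01 ≈ 1
Molecular formula = empirical formula = C7H12O4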